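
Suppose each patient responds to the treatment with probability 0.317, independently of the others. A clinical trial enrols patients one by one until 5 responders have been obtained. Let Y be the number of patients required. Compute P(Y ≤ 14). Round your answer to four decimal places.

0.4715

Finishing within 14 patients ⇔ at least 5 successes in the first 14. With X ~ Binomial(14, 0.317), P(Y ≤ 14) = 1 − P(X ≤ 4).
  k=0: C(14,0)·0.317^0·0.683^14 = 0.004807
  k=1: C(14,1)·0.317^1·0.683^13 = 0.031236
  k=2: C(14,2)·0.317^2·0.683^12 = 0.094234
  k=3: C(14,3)·0.317^3·0.683^11 = 0.174947
  k=4: C(14,4)·0.317^4·0.683^10 = 0.223295
1 − 0.528519 = 0.471481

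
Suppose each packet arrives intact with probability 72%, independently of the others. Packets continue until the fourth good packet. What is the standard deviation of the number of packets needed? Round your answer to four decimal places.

Y = total packets until the fourth success; negative binomial with r=4, p=0.72.
SD(Y) = √[r(1−p)/p²] = √(2.160494) = 1.469862

1.4699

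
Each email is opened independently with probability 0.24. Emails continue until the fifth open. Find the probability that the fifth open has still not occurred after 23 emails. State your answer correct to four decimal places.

Needing more than 23 emails ⇔ fewer than 5 successes in the first 23. With X ~ Binomial(23, 0.24), P(Y > 23) = P(X ≤ 4).
  k=0: C(23,0)·0.24^0·0.76^23 = 0.001814
  k=1: C(23,1)·0.24^1·0.76^22 = 0.013178
  k=2: C(23,2)·0.24^2·0.76^21 = 0.045775
  k=3: C(23,3)·0.24^3·0.76^20 = 0.101187
  k=4: C(23,4)·0.24^4·0.76^19 = 0.159769
P(X ≤ 4) = 0.321723

0.3217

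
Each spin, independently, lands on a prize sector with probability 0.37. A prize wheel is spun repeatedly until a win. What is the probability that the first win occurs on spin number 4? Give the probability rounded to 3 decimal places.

Geometric (trials to first success), p = 0.37.
P(Y = 4) = (1−p)^3 · p = 0.25005 · 0.37 = 0.09252

0.093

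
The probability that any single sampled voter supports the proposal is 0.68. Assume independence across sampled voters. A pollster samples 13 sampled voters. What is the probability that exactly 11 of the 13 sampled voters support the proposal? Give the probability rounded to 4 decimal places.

0.1148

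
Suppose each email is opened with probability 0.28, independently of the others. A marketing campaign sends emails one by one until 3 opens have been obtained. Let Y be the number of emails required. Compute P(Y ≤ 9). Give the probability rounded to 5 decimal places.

0.48290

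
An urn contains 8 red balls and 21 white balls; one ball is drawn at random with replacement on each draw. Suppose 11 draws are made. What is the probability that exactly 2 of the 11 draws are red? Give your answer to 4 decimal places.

X ~ Binomial(n=11, p=0.275862).
P(X=2) = C(11,2) · p^2 · (1−p)^9
= 55 · 0.0761 · 0.054751 = 0.229160

0.2292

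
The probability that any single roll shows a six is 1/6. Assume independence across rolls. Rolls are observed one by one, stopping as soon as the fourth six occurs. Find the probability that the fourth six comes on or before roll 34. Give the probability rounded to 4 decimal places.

0.8413

Finishing within 34 rolls ⇔ at least 4 successes in the first 34. With X ~ Binomial(34, 0.166667), P(Y ≤ 34) = 1 − P(X ≤ 3).
  k=0: C(34,0)·0.166667^0·0.833333^34 = 0.002032
  k=1: C(34,1)·0.166667^1·0.833333^33 = 0.013815
  k=2: C(34,2)·0.166667^2·0.833333^32 = 0.045589
  k=3: C(34,3)·0.166667^3·0.833333^31 = 0.097257
1 − 0.158692 = 0.841308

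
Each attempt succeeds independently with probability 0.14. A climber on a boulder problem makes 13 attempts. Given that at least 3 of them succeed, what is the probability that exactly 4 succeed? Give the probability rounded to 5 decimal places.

X ~ Binomial(13, 0.14). Want P(X=4 | X≥3) = P(X=4) / P(X≥3).
P(X=4) = C(13,4)·0.14^4·0.86^9 = 0.0706813
P(X≥3) = 1 − 0.1407602 − 0.2978879 − 0.2909602 = 0.2703917
Ratio = 0.0706813 / 0.2703917 = 0.2614032

0.26140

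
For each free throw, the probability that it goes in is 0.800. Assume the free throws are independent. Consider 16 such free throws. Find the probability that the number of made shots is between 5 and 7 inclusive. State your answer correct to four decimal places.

X ~ Binomial(16, 0.80); P(5 ≤ X ≤ 7) = Σ C(16,k) p^k (1−p)^(16−k) over k:
  k=5: C(16,5)·0.80^5·0.20^11 = 0.000029
  k=6: C(16,6)·0.80^6·0.20^10 = 0.000215
  k=7: C(16,7)·0.80^7·0.20^9 = 0.001228
Total = 0.001473

0.0015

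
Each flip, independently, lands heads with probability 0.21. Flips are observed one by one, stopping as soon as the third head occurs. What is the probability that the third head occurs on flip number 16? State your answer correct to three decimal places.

Y = trial on which the third success occurs; negative binomial, r=3, p=0.21.
P(Y=16) = C(15,2) · p^3 · (1−p)^13
= 105 · 0.009261 · 0.046682 = 0.04539

0.045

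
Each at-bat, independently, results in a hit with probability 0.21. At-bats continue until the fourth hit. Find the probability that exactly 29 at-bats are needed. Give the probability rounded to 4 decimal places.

0.0176

Y = trial on which the fourth success occurs; negative binomial, r=4, p=0.21.
P(Y=29) = C(28,3) · p^4 · (1−p)^25
= 3276 · 0.0019448 · 0.0027585 = 0.017575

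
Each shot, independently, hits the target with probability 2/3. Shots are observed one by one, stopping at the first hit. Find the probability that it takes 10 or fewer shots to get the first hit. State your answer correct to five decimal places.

Y = number of shots to the first success; geometric, p = 0.666667.
P(Y ≤ 10) = 1 − (1−p)^10 = 1 − 0.0000169 = 0.9999831

0.99998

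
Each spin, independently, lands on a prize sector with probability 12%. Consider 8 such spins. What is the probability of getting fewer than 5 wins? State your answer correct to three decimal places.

0.999

X ~ Binomial(8, 0.12); P(X ≤ 4) = Σ C(8,k) p^k (1−p)^(8−k) over k:
  k=0: C(8,0)·0.12^0·0.88^8 = 0.35963
  k=1: C(8,1)·0.12^1·0.88^7 = 0.39233
  k=2: C(8,2)·0.12^2·0.88^6 = 0.18725
  k=3: C(8,3)·0.12^3·0.88^5 = 0.05107
  k=4: C(8,4)·0.12^4·0.88^4 = 0.00870
Total = 0.99898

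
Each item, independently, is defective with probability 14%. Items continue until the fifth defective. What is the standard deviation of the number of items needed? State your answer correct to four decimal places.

Y = total items until the fifth success; negative binomial with r=5, p=0.14.
SD(Y) = √[r(1−p)/p²] = √(219.387755) = 14.811744

14.8117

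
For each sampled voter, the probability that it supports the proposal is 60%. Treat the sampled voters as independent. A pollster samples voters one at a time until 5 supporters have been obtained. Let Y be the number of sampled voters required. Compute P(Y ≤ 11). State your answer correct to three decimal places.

Finishing within 11 sampled voters ⇔ at least 5 successes in the first 11. With X ~ Binomial(11, 0.60), P(Y ≤ 11) = 1 − P(X ≤ 4).
  k=0: C(11,0)·0.60^0·0.40^11 = 0.00004
  k=1: C(11,1)·0.60^1·0.40^10 = 0.00069
  k=2: C(11,2)·0.60^2·0.40^9 = 0.00519
  k=3: C(11,3)·0.60^3·0.40^8 = 0.02336
  k=4: C(11,4)·0.60^4·0.40^7 = 0.07007
1 − 0.09935 = 0.90065

0.901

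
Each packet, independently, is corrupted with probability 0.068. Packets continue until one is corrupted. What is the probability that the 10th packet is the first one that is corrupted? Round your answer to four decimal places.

0.0361

Geometric (trials to first success), p = 0.068.
P(Y = 10) = (1−p)^9 · p = 0.53057 · 0.068 = 0.036079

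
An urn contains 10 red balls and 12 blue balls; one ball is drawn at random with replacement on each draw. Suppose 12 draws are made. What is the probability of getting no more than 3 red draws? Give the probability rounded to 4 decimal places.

0.1277

X ~ Binomial(12, 0.454545); P(X ≤ 3) = Σ C(12,k) p^k (1−p)^(12−k) over k:
  k=0: C(12,0)·0.454545^0·0.545455^12 = 0.000694
  k=1: C(12,1)·0.454545^1·0.545455^11 = 0.006936
  k=2: C(12,2)·0.454545^2·0.545455^10 = 0.031790
  k=3: C(12,3)·0.454545^3·0.545455^9 = 0.088304
Total = 0.127723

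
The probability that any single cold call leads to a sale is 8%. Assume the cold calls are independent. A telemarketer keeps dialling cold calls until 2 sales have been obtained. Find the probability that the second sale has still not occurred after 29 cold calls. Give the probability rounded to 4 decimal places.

Needing more than 29 cold calls ⇔ fewer than 2 successes in the first 29. With X ~ Binomial(29, 0.08), P(Y > 29) = P(X ≤ 1).
  k=0: C(29,0)·0.08^0·0.92^29 = 0.089094
  k=1: C(29,1)·0.08^1·0.92^28 = 0.224671
P(X ≤ 1) = 0.313765

0.3138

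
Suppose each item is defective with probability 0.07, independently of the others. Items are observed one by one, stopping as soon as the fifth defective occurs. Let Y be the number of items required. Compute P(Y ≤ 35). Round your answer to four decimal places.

0.0948

Finishing within 35 items ⇔ at least 5 successes in the first 35. With X ~ Binomial(35, 0.07), P(Y ≤ 35) = 1 − P(X ≤ 4).
  k=0: C(35,0)·0.07^0·0.93^35 = 0.078868
  k=1: C(35,1)·0.07^1·0.93^34 = 0.207772
  k=2: C(35,2)·0.07^2·0.93^33 = 0.265858
  k=3: C(35,3)·0.07^3·0.93^32 = 0.220119
  k=4: C(35,4)·0.07^4·0.93^31 = 0.132545
1 − 0.905163 = 0.094837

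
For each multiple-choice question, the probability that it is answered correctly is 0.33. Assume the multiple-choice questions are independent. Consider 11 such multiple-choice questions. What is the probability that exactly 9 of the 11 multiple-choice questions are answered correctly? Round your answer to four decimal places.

0.0011

X ~ Binomial(n=11, p=0.33).
P(X=9) = C(11,9) · p^9 · (1−p)^2
= 55 · 4.6411e-05 · 0.4489 = 0.001146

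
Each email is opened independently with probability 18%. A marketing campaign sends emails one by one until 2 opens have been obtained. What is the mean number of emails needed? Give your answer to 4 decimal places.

Y = total emails until the second success; negative binomial with r=2, p=0.18.
E[Y] = r / p = 2 / 0.18 = 11.111111

11.1111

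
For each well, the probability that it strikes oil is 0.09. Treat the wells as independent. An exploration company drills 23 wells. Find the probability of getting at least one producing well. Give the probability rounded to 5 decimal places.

P(at least one) = 1 − P(none) = 1 − (1 − 0.09)^23
= 1 − 0.1142752 = 0.8857248

0.88572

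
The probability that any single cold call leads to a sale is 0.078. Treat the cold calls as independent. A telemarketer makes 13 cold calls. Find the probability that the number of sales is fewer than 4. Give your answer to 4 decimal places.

X ~ Binomial(13, 0.078); P(X ≤ 3) = Σ C(13,k) p^k (1−p)^(13−k) over k:
  k=0: C(13,0)·0.078^0·0.922^13 = 0.347938
  k=1: C(13,1)·0.078^1·0.922^12 = 0.382656
  k=2: C(13,2)·0.078^2·0.922^11 = 0.194233
  k=3: C(13,3)·0.078^3·0.922^10 = 0.060250
Total = 0.985078

0.9851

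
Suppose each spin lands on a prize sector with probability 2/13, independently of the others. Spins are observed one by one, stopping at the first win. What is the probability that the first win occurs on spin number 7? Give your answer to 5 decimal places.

Geometric (trials to first success), p = 0.153846.
P(Y = 7) = (1−p)^6 · p = 0.36703 · 0.153846 = 0.0564654

0.05647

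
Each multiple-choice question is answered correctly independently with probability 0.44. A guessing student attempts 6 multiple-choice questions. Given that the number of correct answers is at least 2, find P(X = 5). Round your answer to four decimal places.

0.0673

X ~ Binomial(6, 0.44). Want P(X=5 | X≥2) = P(X=5) / P(X≥2).
P(X=5) = C(6,5)·0.44^5·0.56^1 = 0.055412
P(X≥2) = 1 − 0.030841 − 0.145393 = 0.823766
Ratio = 0.055412 / 0.823766 = 0.067267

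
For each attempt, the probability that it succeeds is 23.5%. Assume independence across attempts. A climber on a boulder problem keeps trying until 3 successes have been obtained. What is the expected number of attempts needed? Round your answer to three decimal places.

Y = total attempts until the third success; negative binomial with r=3, p=0.235.
E[Y] = r / p = 3 / 0.235 = 12.76596

12.766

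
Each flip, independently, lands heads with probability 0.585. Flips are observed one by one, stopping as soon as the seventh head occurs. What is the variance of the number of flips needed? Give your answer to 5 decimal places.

8.48857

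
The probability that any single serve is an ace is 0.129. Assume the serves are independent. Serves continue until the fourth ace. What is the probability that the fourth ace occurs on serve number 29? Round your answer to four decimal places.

0.0287

Y = trial on which the fourth success occurs; negative binomial, r=4, p=0.129.
P(Y=29) = C(28,3) · p^4 · (1−p)^25
= 3276 · 0.00027692 · 0.031656 = 0.028718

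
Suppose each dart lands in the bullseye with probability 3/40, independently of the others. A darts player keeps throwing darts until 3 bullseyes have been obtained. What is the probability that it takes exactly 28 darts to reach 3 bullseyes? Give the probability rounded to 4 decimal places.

0.0211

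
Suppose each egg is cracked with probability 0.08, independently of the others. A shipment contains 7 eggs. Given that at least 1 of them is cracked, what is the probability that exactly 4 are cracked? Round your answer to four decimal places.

0.0025

X ~ Binomial(7, 0.08). Want P(X=4 | X≥1) = P(X=4) / P(X≥1).
P(X=4) = C(7,4)·0.08^4·0.92^3 = 0.001116
P(X≥1) = 1 − 0.557847 = 0.442153
Ratio = 0.001116 / 0.442153 = 0.002525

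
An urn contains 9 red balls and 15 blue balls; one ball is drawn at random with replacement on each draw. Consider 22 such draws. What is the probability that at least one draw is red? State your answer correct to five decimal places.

0.99997

P(at least one) = 1 − P(none) = 1 − (1 − 0.375)^22
= 1 − 0.0000323 = 0.9999677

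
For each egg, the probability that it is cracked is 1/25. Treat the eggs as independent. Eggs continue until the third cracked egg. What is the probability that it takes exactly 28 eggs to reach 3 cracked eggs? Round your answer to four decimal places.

0.0081

Y = trial on which the third success occurs; negative binomial, r=3, p=0.04.
P(Y=28) = C(27,2) · p^3 · (1−p)^25
= 351 · 6.4e-05 · 0.3604 = 0.008096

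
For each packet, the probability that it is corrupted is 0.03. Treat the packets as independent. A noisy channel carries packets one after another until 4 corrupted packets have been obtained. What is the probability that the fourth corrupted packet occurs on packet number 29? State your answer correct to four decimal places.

Y = trial on which the fourth success occurs; negative binomial, r=4, p=0.03.
P(Y=29) = C(28,3) · p^4 · (1−p)^25
= 3276 · 8.1e-07 · 0.46697 = 0.001239

0.0012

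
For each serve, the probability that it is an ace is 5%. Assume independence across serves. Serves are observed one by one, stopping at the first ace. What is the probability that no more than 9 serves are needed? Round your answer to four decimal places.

0.3698

Y = number of serves to the first success; geometric, p = 0.05.
P(Y ≤ 9) = 1 − (1−p)^9 = 1 − 0.630249 = 0.369751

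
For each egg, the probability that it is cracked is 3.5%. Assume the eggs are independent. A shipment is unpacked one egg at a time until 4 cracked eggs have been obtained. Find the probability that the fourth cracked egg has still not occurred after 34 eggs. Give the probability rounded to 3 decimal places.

Needing more than 34 eggs ⇔ fewer than 4 successes in the first 34. With X ~ Binomial(34, 0.035), P(Y > 34) = P(X ≤ 3).
  k=0: C(34,0)·0.035^0·0.965^34 = 0.29780
  k=1: C(34,1)·0.035^1·0.965^33 = 0.36724
  k=2: C(34,2)·0.035^2·0.965^32 = 0.21977
  k=3: C(34,3)·0.035^3·0.965^31 = 0.08502
P(X ≤ 3) = 0.96984

0.970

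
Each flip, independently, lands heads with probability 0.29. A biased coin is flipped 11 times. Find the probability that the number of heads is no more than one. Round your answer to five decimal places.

0.12695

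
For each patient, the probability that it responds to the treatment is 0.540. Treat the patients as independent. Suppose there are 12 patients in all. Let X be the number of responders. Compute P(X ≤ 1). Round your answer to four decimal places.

X ~ Binomial(12, 0.54); P(X ≤ 1) = Σ C(12,k) p^k (1−p)^(12−k) over k:
  k=0: C(12,0)·0.54^0·0.46^12 = 0.000090
  k=1: C(12,1)·0.54^1·0.46^11 = 0.001264
Total = 0.001354

0.0014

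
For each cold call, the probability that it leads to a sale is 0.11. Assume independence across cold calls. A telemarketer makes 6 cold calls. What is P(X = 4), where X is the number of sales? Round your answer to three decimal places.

0.002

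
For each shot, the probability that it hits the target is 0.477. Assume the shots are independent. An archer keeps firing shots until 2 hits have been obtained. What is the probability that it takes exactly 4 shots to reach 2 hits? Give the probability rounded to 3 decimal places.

Y = trial on which the second success occurs; negative binomial, r=2, p=0.477.
P(Y=4) = C(3,1) · p^2 · (1−p)^2
= 3 · 0.22753 · 0.27353 = 0.18671

0.187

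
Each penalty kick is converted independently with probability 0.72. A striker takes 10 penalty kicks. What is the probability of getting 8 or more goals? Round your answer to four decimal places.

0.4378

X ~ Binomial(10, 0.72); P(X ≥ 8) = Σ C(10,k) p^k (1−p)^(10−k) over k:
  k=8: C(10,8)·0.72^8·0.28^2 = 0.254794
  k=9: C(10,9)·0.72^9·0.28^1 = 0.145596
  k=10: C(10,10)·0.72^10·0.28^0 = 0.037439
Total = 0.437829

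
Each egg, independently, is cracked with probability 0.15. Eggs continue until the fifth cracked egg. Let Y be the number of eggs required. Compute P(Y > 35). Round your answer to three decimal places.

Needing more than 35 eggs ⇔ fewer than 5 successes in the first 35. With X ~ Binomial(35, 0.15), P(Y > 35) = P(X ≤ 4).
  k=0: C(35,0)·0.15^0·0.85^35 = 0.00339
  k=1: C(35,1)·0.15^1·0.85^34 = 0.02091
  k=2: C(35,2)·0.15^2·0.85^33 = 0.06274
  k=3: C(35,3)·0.15^3·0.85^32 = 0.12178
  k=4: C(35,4)·0.15^4·0.85^31 = 0.17193
P(X ≤ 4) = 0.38075

0.381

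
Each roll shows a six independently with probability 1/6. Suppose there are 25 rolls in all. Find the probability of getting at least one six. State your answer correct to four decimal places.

P(at least one) = 1 − P(none) = 1 − (1 − 0.166667)^25
= 1 − 0.010483 = 0.989517

0.9895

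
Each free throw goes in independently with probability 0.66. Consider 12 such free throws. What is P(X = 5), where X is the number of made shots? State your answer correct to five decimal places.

0.05210

X ~ Binomial(n=12, p=0.66).
P(X=5) = C(12,5) · p^5 · (1−p)^7
= 792 · 0.12523 · 0.00052523 = 0.0520951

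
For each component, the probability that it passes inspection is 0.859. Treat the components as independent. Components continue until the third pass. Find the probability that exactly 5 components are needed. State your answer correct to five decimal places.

0.07561

Y = trial on which the third success occurs; negative binomial, r=3, p=0.859.
P(Y=5) = C(4,2) · p^3 · (1−p)^2
= 6 · 0.63384 · 0.019881 = 0.0756082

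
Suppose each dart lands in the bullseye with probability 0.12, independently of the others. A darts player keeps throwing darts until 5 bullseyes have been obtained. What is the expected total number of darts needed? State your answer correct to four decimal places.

Y = total darts until the fifth success; negative binomial with r=5, p=0.12.
E[Y] = r / p = 5 / 0.12 = 41.666667

41.6667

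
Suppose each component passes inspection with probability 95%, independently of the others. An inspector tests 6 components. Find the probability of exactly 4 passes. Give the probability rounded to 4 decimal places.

X ~ Binomial(n=6, p=0.95).
P(X=4) = C(6,4) · p^4 · (1−p)^2
= 15 · 0.81451 · 0.0025 = 0.030544

0.0305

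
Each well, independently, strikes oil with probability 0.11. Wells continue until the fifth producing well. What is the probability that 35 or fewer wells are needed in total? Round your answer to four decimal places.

Finishing within 35 wells ⇔ at least 5 successes in the first 35. With X ~ Binomial(35, 0.11), P(Y ≤ 35) = 1 − P(X ≤ 4).
  k=0: C(35,0)·0.11^0·0.89^35 = 0.016930
  k=1: C(35,1)·0.11^1·0.89^34 = 0.073235
  k=2: C(35,2)·0.11^2·0.89^33 = 0.153877
  k=3: C(35,3)·0.11^3·0.89^32 = 0.209203
  k=4: C(35,4)·0.11^4·0.89^31 = 0.206852
1 − 0.660097 = 0.339903

0.3399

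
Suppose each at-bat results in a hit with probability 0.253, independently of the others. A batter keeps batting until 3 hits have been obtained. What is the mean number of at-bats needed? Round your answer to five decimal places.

Y = total at-bats until the third success; negative binomial with r=3, p=0.253.
E[Y] = r / p = 3 / 0.253 = 11.8577075

11.85771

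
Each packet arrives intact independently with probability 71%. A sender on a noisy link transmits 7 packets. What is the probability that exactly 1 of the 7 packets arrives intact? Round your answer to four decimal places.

0.0030

X ~ Binomial(n=7, p=0.71).
P(X=1) = C(7,1) · p^1 · (1−p)^6
= 7 · 0.71 · 0.00059482 = 0.002956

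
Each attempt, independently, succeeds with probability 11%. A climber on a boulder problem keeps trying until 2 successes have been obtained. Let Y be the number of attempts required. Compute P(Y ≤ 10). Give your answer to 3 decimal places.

Finishing within 10 attempts ⇔ at least 2 successes in the first 10. With X ~ Binomial(10, 0.11), P(Y ≤ 10) = 1 − P(X ≤ 1).
  k=0: C(10,0)·0.11^0·0.89^10 = 0.31182
  k=1: C(10,1)·0.11^1·0.89^9 = 0.38539
1 − 0.69721 = 0.30279

0.303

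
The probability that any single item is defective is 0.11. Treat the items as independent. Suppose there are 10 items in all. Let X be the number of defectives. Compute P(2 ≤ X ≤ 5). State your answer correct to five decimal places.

X ~ Binomial(10, 0.11); P(2 ≤ X ≤ 5) = Σ C(10,k) p^k (1−p)^(10−k) over k:
  k=2: C(10,2)·0.11^2·0.89^8 = 0.2143473
  k=3: C(10,3)·0.11^3·0.89^7 = 0.0706463
  k=4: C(10,4)·0.11^4·0.89^6 = 0.0152802
  k=5: C(10,5)·0.11^5·0.89^5 = 0.0022663
Total = 0.3025401

0.30254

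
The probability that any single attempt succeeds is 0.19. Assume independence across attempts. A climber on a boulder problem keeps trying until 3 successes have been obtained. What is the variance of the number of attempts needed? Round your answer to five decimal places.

67.31302

Y = total attempts until the third success; negative binomial with r=3, p=0.19.
Var(Y) = r(1−p)/p² = 3·0.81 / 0.19² = 67.3130194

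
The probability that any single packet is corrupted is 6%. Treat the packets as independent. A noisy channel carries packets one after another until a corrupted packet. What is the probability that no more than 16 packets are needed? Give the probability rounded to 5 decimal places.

Y = number of packets to the first success; geometric, p = 0.06.
P(Y ≤ 16) = 1 − (1−p)^16 = 1 − 0.3715743 = 0.6284257

0.62843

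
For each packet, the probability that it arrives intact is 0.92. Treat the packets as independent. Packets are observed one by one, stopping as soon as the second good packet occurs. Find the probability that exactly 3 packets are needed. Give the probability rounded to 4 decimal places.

0.1354

Y = trial on which the second success occurs; negative binomial, r=2, p=0.92.
P(Y=3) = C(2,1) · p^2 · (1−p)^1
= 2 · 0.8464 · 0.08 = 0.135424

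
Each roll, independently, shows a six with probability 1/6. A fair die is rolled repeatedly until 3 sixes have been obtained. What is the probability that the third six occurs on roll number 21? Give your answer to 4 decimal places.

0.0330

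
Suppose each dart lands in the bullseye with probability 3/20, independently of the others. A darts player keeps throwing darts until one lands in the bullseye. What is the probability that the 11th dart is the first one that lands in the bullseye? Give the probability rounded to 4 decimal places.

Geometric (trials to first success), p = 0.15.
P(Y = 11) = (1−p)^10 · p = 0.19687 · 0.15 = 0.029531

0.0295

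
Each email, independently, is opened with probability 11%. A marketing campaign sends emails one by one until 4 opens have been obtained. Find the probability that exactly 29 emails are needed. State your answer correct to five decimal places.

0.02604

Y = trial on which the fourth success occurs; negative binomial, r=4, p=0.11.
P(Y=29) = C(28,3) · p^4 · (1−p)^25
= 3276 · 0.00014641 · 0.054294 = 0.0260414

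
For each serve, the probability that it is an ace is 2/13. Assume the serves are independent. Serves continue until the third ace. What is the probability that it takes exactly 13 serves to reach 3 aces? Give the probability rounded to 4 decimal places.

Y = trial on which the third success occurs; negative binomial, r=3, p=0.153846.
P(Y=13) = C(12,2) · p^3 · (1−p)^10
= 66 · 0.0036413 · 0.18815 = 0.045217

0.0452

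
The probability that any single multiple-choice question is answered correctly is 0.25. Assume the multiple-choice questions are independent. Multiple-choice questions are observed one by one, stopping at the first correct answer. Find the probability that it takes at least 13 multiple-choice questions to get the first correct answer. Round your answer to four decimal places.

0.0317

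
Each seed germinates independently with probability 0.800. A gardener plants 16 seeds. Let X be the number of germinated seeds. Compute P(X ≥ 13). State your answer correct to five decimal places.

0.59813

X ~ Binomial(16, 0.80); P(X ≥ 13) = Σ C(16,k) p^k (1−p)^(16−k) over k:
  k=13: C(16,13)·0.80^13·0.20^3 = 0.2462906
  k=14: C(16,14)·0.80^14·0.20^2 = 0.2111062
  k=15: C(16,15)·0.80^15·0.20^1 = 0.1125900
  k=16: C(16,16)·0.80^16·0.20^0 = 0.0281475
Total = 0.5981343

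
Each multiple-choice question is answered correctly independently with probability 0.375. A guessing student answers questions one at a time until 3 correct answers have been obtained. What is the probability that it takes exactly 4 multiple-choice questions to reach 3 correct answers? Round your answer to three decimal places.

Y = trial on which the third success occurs; negative binomial, r=3, p=0.375.
P(Y=4) = C(3,2) · p^3 · (1−p)^1
= 3 · 0.052734 · 0.625 = 0.09888

0.099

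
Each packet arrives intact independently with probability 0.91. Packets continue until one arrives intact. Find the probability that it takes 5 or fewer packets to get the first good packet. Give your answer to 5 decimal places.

Y = number of packets to the first success; geometric, p = 0.91.
P(Y ≤ 5) = 1 − (1−p)^5 = 1 − 0.0000059 = 0.9999941

0.99999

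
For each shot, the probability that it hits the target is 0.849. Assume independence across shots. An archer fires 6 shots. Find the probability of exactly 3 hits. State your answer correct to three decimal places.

0.042

X ~ Binomial(n=6, p=0.849).
P(X=3) = C(6,3) · p^3 · (1−p)^3
= 20 · 0.61196 · 0.003443 = 0.04214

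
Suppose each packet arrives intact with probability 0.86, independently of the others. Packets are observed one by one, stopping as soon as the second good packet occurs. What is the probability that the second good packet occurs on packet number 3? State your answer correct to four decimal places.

Y = trial on which the second success occurs; negative binomial, r=2, p=0.86.
P(Y=3) = C(2,1) · p^2 · (1−p)^1
= 2 · 0.7396 · 0.14 = 0.207088

0.2071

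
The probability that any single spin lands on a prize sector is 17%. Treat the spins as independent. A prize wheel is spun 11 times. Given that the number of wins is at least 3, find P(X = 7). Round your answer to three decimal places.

X ~ Binomial(11, 0.17). Want P(X=7 | X≥3) = P(X=7) / P(X≥3).
P(X=7) = C(11,7)·0.17^7·0.83^4 = 0.00064
P(X≥3) = 1 − 0.12878 − 0.29015 − 0.29714 = 0.28393
Ratio = 0.00064 / 0.28393 = 0.00226

0.002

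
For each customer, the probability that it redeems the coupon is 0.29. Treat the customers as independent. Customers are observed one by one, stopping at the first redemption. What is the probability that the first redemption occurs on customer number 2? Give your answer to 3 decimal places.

Geometric (trials to first success), p = 0.29.
P(Y = 2) = (1−p)^1 · p = 0.71 · 0.29 = 0.20590

0.206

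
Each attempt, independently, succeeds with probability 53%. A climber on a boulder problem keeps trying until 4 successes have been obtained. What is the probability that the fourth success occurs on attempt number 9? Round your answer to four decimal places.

0.1013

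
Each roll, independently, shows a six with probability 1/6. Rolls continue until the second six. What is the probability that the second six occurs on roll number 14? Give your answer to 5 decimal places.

0.04050

Y = trial on which the second success occurs; negative binomial, r=2, p=0.166667.
P(Y=14) = C(13,1) · p^2 · (1−p)^12
= 13 · 0.027778 · 0.11216 = 0.0405010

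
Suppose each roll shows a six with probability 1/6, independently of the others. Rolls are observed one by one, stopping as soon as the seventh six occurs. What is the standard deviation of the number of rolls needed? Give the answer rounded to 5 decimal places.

Y = total rolls until the seventh success; negative binomial with r=7, p=0.166667.
SD(Y) = √[r(1−p)/p²] = √(210.0000000) = 14.4913767

14.49138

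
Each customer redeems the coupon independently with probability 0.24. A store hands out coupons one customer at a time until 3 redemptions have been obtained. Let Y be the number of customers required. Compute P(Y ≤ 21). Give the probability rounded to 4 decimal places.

0.9102

Finishing within 21 customers ⇔ at least 3 successes in the first 21. With X ~ Binomial(21, 0.24), P(Y ≤ 21) = 1 − P(X ≤ 2).
  k=0: C(21,0)·0.24^0·0.76^21 = 0.003141
  k=1: C(21,1)·0.24^1·0.76^20 = 0.020831
  k=2: C(21,2)·0.24^2·0.76^19 = 0.065781
1 − 0.089753 = 0.910247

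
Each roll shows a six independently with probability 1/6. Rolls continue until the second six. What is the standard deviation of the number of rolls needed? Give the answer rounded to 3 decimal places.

7.746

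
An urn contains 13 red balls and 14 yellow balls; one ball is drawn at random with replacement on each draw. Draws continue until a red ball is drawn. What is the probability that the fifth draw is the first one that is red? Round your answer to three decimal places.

Geometric (trials to first success), p = 0.481481.
P(Y = 5) = (1−p)^4 · p = 0.072286 · 0.481481 = 0.03480

0.035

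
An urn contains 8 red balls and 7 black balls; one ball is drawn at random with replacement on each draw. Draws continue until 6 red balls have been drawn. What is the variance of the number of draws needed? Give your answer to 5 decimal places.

9.84375

Y = total draws until the sixth success; negative binomial with r=6, p=0.533333.
Var(Y) = r(1−p)/p² = 6·0.466667 / 0.533333² = 9.8437500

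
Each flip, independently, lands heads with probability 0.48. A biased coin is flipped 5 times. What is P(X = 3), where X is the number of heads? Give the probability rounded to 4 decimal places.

X ~ Binomial(n=5, p=0.48).
P(X=3) = C(5,3) · p^3 · (1−p)^2
= 10 · 0.11059 · 0.2704 = 0.299041

0.2990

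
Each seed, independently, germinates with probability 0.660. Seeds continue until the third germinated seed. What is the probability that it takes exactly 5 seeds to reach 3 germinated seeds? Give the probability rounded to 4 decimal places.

0.1994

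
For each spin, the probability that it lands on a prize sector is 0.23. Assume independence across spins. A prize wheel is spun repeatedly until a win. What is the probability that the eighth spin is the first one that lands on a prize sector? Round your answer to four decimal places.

0.0369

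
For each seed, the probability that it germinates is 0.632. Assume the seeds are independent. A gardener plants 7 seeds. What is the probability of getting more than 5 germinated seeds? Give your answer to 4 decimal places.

0.2044

X ~ Binomial(7, 0.632); P(X ≥ 6) = Σ C(7,k) p^k (1−p)^(7−k) over k:
  k=6: C(7,6)·0.632^6·0.368^1 = 0.164153
  k=7: C(7,7)·0.632^7·0.368^0 = 0.040274
Total = 0.204426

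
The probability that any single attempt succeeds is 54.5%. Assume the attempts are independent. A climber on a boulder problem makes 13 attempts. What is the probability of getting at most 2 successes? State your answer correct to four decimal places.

0.0046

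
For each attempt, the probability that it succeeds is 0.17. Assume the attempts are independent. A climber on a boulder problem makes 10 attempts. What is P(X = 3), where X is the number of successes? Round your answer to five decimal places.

0.15998

X ~ Binomial(n=10, p=0.17).
P(X=3) = C(10,3) · p^3 · (1−p)^7
= 120 · 0.004913 · 0.27136 = 0.1599833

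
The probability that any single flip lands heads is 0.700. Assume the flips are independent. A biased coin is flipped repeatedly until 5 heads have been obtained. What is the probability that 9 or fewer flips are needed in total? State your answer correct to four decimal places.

Finishing within 9 flips ⇔ at least 5 successes in the first 9. With X ~ Binomial(9, 0.70), P(Y ≤ 9) = 1 − P(X ≤ 4).
  k=0: C(9,0)·0.70^0·0.30^9 = 0.000020
  k=1: C(9,1)·0.70^1·0.30^8 = 0.000413
  k=2: C(9,2)·0.70^2·0.30^7 = 0.003858
  k=3: C(9,3)·0.70^3·0.30^6 = 0.021004
  k=4: C(9,4)·0.70^4·0.30^5 = 0.073514
1 − 0.098809 = 0.901191

0.9012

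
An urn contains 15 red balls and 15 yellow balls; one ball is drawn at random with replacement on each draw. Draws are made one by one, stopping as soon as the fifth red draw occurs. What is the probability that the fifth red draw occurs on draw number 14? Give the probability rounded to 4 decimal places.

0.0436

Y = trial on which the fifth success occurs; negative binomial, r=5, p=0.50.
P(Y=14) = C(13,4) · p^5 · (1−p)^9
= 715 · 0.03125 · 0.0019531 = 0.043640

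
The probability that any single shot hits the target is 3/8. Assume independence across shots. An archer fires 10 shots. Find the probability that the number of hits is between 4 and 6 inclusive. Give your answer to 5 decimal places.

0.51486

X ~ Binomial(10, 0.375); P(4 ≤ X ≤ 6) = Σ C(10,k) p^k (1−p)^(10−k) over k:
  k=4: C(10,4)·0.375^4·0.625^6 = 0.2475281
  k=5: C(10,5)·0.375^5·0.625^5 = 0.1782202
  k=6: C(10,6)·0.375^6·0.625^4 = 0.0891101
Total = 0.5148584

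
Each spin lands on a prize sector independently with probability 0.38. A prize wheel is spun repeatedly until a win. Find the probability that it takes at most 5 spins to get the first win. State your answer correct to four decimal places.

0.9084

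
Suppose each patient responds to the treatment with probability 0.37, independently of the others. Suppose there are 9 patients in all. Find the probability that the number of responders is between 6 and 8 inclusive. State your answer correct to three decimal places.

0.069

X ~ Binomial(9, 0.37); P(6 ≤ X ≤ 8) = Σ C(9,k) p^k (1−p)^(9−k) over k:
  k=6: C(9,6)·0.37^6·0.63^3 = 0.05389
  k=7: C(9,7)·0.37^7·0.63^2 = 0.01356
  k=8: C(9,8)·0.37^8·0.63^1 = 0.00199
Total = 0.06945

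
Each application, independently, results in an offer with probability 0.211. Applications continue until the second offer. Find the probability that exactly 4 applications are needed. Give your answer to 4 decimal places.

0.0831

Y = trial on which the second success occurs; negative binomial, r=2, p=0.211.
P(Y=4) = C(3,1) · p^2 · (1−p)^2
= 3 · 0.044521 · 0.62252 = 0.083146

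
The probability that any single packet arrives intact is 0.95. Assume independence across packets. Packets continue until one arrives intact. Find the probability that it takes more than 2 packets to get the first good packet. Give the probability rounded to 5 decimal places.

Y = number of packets to the first success; geometric, p = 0.95.
P(Y > 2) = P(first 2 all fail) = (1−p)^2 = 0.0025000

0.00250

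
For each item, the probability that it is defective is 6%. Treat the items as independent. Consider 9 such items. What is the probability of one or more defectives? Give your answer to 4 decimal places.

P(at least one) = 1 − P(none) = 1 − (1 − 0.06)^9
= 1 − 0.572995 = 0.427005

0.4270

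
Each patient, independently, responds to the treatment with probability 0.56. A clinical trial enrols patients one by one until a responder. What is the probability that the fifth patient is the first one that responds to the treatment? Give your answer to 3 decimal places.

0.021

Geometric (trials to first success), p = 0.56.
P(Y = 5) = (1−p)^4 · p = 0.037481 · 0.56 = 0.02099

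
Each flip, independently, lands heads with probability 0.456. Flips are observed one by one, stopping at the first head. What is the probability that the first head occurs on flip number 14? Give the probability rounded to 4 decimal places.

0.0002

Geometric (trials to first success), p = 0.456.
P(Y = 14) = (1−p)^13 · p = 0.00036541 · 0.456 = 0.000167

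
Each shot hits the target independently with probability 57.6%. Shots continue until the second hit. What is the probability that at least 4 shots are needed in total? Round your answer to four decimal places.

Needing more than 3 shots ⇔ fewer than 2 successes in the first 3. With X ~ Binomial(3, 0.576), P(Y > 3) = P(X ≤ 1).
  k=0: C(3,0)·0.576^0·0.424^3 = 0.076225
  k=1: C(3,1)·0.576^1·0.424^2 = 0.310653
P(X ≤ 1) = 0.386878

0.3869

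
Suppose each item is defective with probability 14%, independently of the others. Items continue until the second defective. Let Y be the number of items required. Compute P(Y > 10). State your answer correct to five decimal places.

Needing more than 10 items ⇔ fewer than 2 successes in the first 10. With X ~ Binomial(10, 0.14), P(Y > 10) = P(X ≤ 1).
  k=0: C(10,0)·0.14^0·0.86^10 = 0.2213016
  k=1: C(10,1)·0.14^1·0.86^9 = 0.3602584
P(X ≤ 1) = 0.5815600

0.58156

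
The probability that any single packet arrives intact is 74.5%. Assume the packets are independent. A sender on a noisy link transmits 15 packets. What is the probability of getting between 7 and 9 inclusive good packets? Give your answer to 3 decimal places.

X ~ Binomial(15, 0.745); P(7 ≤ X ≤ 9) = Σ C(15,k) p^k (1−p)^(15−k) over k:
  k=7: C(15,7)·0.745^7·0.255^8 = 0.01465
  k=8: C(15,8)·0.745^8·0.255^7 = 0.04281
  k=9: C(15,9)·0.745^9·0.255^6 = 0.09729
Total = 0.15475

0.155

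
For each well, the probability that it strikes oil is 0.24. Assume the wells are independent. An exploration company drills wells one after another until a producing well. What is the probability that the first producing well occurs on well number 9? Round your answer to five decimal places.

Geometric (trials to first success), p = 0.24.
P(Y = 9) = (1−p)^8 · p = 0.1113 · 0.24 = 0.0267128

0.02671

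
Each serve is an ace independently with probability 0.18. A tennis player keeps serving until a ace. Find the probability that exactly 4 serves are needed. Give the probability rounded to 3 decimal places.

0.099

Geometric (trials to first success), p = 0.18.
P(Y = 4) = (1−p)^3 · p = 0.55137 · 0.18 = 0.09925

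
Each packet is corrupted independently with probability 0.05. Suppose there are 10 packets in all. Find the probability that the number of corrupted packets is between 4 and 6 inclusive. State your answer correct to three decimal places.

X ~ Binomial(10, 0.05); P(4 ≤ X ≤ 6) = Σ C(10,k) p^k (1−p)^(10−k) over k:
  k=4: C(10,4)·0.05^4·0.95^6 = 0.00096
  k=5: C(10,5)·0.05^5·0.95^5 = 0.00006
  k=6: C(10,6)·0.05^6·0.95^4 = 0.00000
Total = 0.00103

0.001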